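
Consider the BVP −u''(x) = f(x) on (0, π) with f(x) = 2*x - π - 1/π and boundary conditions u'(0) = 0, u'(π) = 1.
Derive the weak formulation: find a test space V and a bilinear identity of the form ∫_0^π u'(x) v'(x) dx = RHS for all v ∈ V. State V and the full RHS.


V = H^1(0, π) (v unrestricted at boundary; u is determined up to an additive constant); weak form: ∫_0^π u'v' dx = ∫_0^π (2*x - π - 1/π) v dx + v(π) for all v ∈ V.

Multiply both sides by a test function v and integrate from 0 to π:
  ∫_0^π −u''(x) v(x) dx = ∫_0^π f(x) v(x) dx.
Integrate the LHS by parts once:
  ∫_0^π −u'' v dx = −[u'(x) v(x)]_0^π + ∫_0^π u'(x) v'(x) dx.
Thus ∫_0^π u'(x) v'(x) dx = ∫_0^π f(x) v(x) dx + [u'(x) v(x)]_0^π.
Choose V so that boundary terms are either known or forced to vanish.
u has inhomogeneous Neumann u'(0) = 0, u'(π) = 1. [u' v]_0^π = (1)·v(π) − (0)·v(0) = v(π). Take V = H^1(0, π); boundary term becomes part of RHS.
Weak formulation: find u (satisfying any essential BC) such that ∫_0^π u'(x) v'(x) dx = ∫_0^π f v dx + v(π) for all v ∈ V (Neumann data are natural BCs: they enter the RHS as boundary terms).
Substituting f(x) = 2*x - π - 1/π, the right-hand side is ∫_0^π (2*x - π - 1/π) v dx + v(π).
Compatibility check (pure Neumann): taking v ≡ 1 ∈ V gives 0 = ∫_0^π f dx + (1) − (0), i.e. ∫_0^π f dx must equal u'(0) − u'(π) = -1. Indeed ∫_0^π (2*x - π - 1/π) dx = -1, so the data are compatible. The solution is then unique only up to an additive constant (fix it e.g. by requiring ∫_0^π u dx = 0).


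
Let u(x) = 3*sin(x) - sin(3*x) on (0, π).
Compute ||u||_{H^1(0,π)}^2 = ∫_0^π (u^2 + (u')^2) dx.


||u||_{H^1(0,π)}^2 = 14*π

u'(x) = 3*cos(x) - 3*cos(3*x).
Expand u² and (u')² and integrate term by term on (0, π), using: for integers n ≥ 1, ∫_0^π sin²(nx) dx = ∫_0^π cos²(nx) dx = π/2; for n ≠ n', ∫_0^π sin(nx)sin(n'x) dx = ∫_0^π cos(nx)cos(n'x) dx = 0; and by product-to-sum, ∫_0^π sin(nx)cos(n'x) dx = ½∫_0^π [sin((n+n')x) + sin((n−n')x)] dx, which is 0 when n+n' is even and 2n/(n²−n'²) when n+n' is odd (it need not vanish on (0, π)).
  u² squared terms: (-1)²·∫sin(3x)² dx = 1·π/2 = π/2;  (3)²·∫sin(x)² dx = 9·π/2 = 9*π/2.
  u² cross terms: 2·(-1)·(3)·∫sin(3x)·sin(x) dx = -6·(0) = 0.
  So ∫_0^π u² dx = π/2 + 9*π/2 + 0 = 5*π.
  (u')² squared terms: (-3)²·∫cos(3x)² dx = 9·π/2 = 9*π/2;  (3)²·∫cos(x)² dx = 9·π/2 = 9*π/2.
  (u')² cross terms: 2·(-3)·(3)·∫cos(3x)·cos(x) dx = -18·(0) = 0.
  So ∫_0^π (u')² dx = 9*π/2 + 9*π/2 + 0 = 9*π.
||u||_{H^1}^2 = (5*π) + (9*π) = 14*π.


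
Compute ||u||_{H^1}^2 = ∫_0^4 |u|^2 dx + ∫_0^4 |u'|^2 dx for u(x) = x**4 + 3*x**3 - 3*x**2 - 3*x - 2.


||u||_{H^1}^2 = 9579148/63

The H^1 norm (squared) on an interval (0, L) is
  ||u||_{H^1}^2 = ∫_0^L u(x)^2 dx + ∫_0^L u'(x)^2 dx.
Compute u'(x) = 4*x**3 + 9*x**2 - 6*x - 3.
Then u(x)^2 = x**8 + 6*x**7 + 3*x**6 - 24*x**5 - 13*x**4 + 6*x**3 + 21*x**2 + 12*x + 4 and u'(x)^2 = 16*x**6 + 72*x**5 + 33*x**4 - 132*x**3 - 18*x**2 + 36*x + 9.
Integrate each monomial from 0 to 4 using ∫_0^4 c·x^n dx = c·4^(n+1)/(n+1):
  ∫_0^4 u(x)^2 dx = ∫_0^4 (x^8 + 6*x^7 + 3*x^6 - 24*x^5 - 13*x^4 + 6*x^3 + 21*x^2 + 12*x + 4) dx. Term by term:
    ∫_0^4 x^8 dx = 262144/9;  ∫_0^4 6*x^7 dx = 49152;  ∫_0^4 3*x^6 dx = 49152/7;
    ∫_0^4 -24*x^5 dx = -16384;  ∫_0^4 -13*x^4 dx = -13312/5;  ∫_0^4 6*x^3 dx = 384;
    ∫_0^4 21*x^2 dx = 448;  ∫_0^4 12*x dx = 96;  ∫_0^4 4 dx = 16.
  Sum: 262144/9 + 49152 + 49152/7 − 16384 − 13312/5 + 384 + 448 + 96 + 16 = 21167504/315.
  ∫_0^4 u'(x)^2 dx = ∫_0^4 (16*x^6 + 72*x^5 + 33*x^4 - 132*x^3 - 18*x^2 + 36*x + 9) dx. Term by term:
    ∫_0^4 16*x^6 dx = 262144/7;  ∫_0^4 72*x^5 dx = 49152;  ∫_0^4 33*x^4 dx = 33792/5;
    ∫_0^4 -132*x^3 dx = -8448;  ∫_0^4 -18*x^2 dx = -384;  ∫_0^4 36*x dx = 288;
    ∫_0^4 9 dx = 36.
  Sum: 262144/7 + 49152 + 33792/5 − 8448 − 384 + 288 + 36 = 2969804/35.
Adding: ||u||_{H^1}^2 = 21167504/315 + 2969804/35 = 9579148/63.


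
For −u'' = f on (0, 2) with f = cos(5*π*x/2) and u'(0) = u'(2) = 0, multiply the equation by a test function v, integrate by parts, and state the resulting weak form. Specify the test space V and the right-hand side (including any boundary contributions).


V = H^1(0, 2) (no boundary constraint on v; u is determined up to an additive constant); weak form: ∫_0^2 u'v' dx = ∫_0^2 (cos(5*π*x/2)) v dx for all v ∈ V.

Multiply both sides by a test function v and integrate from 0 to 2:
  ∫_0^2 −u''(x) v(x) dx = ∫_0^2 f(x) v(x) dx.
Integrate the LHS by parts once:
  ∫_0^2 −u'' v dx = −[u'(x) v(x)]_0^2 + ∫_0^2 u'(x) v'(x) dx.
Thus ∫_0^2 u'(x) v'(x) dx = ∫_0^2 f(x) v(x) dx + [u'(x) v(x)]_0^2.
Choose V so that boundary terms are either known or forced to vanish.
u has homogeneous Neumann: u'(0) = u'(2) = 0. So [u' v]_0^2 = 0·v(2) − 0·v(0) = 0 for any v; take V = H^1(0, 2).
Weak formulation: find u (satisfying any essential BC) such that ∫_0^2 u'(x) v'(x) dx = ∫_0^2 f v dx for all v ∈ V (homogeneous Neumann, so boundary terms vanish).
Substituting f(x) = cos(5*π*x/2), the right-hand side is ∫_0^2 (cos(5*π*x/2)) v dx.
Compatibility check (pure Neumann): taking v ≡ 1 ∈ V gives 0 = ∫_0^2 f dx + (0) − (0), i.e. ∫_0^2 f dx must equal u'(0) − u'(2) = 0. Indeed ∫_0^2 (cos(5*π*x/2)) dx = 0, so the data are compatible. The solution is then unique only up to an additive constant (fix it e.g. by requiring ∫_0^2 u dx = 0).


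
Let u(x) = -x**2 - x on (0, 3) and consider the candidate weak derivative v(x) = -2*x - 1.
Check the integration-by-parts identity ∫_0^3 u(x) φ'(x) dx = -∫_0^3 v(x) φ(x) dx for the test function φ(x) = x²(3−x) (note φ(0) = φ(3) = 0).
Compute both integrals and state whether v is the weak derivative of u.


LHS = 621/20, RHS = 621/20. Yes, v = u' weakly.

u(x) = -x**2 - x, classical derivative u'(x) = -2*x - 1.
φ(x) = x²(3−x), so φ'(x) = 3*x*(2 - x).
Note φ(0) = φ(3) = 0, so the boundary term u·φ vanishes.
LHS = ∫_0^3 u(x) φ'(x) dx = ∫_0^3 (3*x^4 - 3*x^3 - 6*x^2) dx. Term by term:
  ∫_0^3 3*x^4 dx = 729/5;  ∫_0^3 -3*x^3 dx = -243/4;  ∫_0^3 -6*x^2 dx = -54.
Sum: 729/5 − 243/4 − 54 = 621/20.
So LHS = 621/20.
∫_0^3 v(x) φ(x) dx = ∫_0^3 (2*x^4 - 5*x^3 - 3*x^2) dx. Term by term:
  ∫_0^3 2*x^4 dx = 486/5;  ∫_0^3 -5*x^3 dx = -405/4;  ∫_0^3 -3*x^2 dx = -27.
Sum: 486/5 − 405/4 − 27 = -621/20.
So RHS = -∫_0^3 v(x) φ(x) dx = 621/20.
LHS = RHS, so the identity holds for this test φ.
Moreover u is smooth here and v(x) = u'(x) = -2*x - 1 pointwise, so the identity holds for every test function. Hence v is the weak derivative of u.


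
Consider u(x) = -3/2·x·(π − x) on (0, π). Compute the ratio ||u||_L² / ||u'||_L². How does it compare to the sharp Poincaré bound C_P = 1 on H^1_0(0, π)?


||u||_L² / ||u'||_L² = sqrt(10)*π/10 < C_P = 1.

u(x) = -3/2·x·(π − x), so u'(x) = 3*x - 3*π/2.
u(x) = -3/2·x·(π − x) vanishes at x = 0 and x = π, so u ∈ H^1_0(0, π). Differentiate via the product rule and integrate the resulting polynomials term by term.
  ∫_0^π u² dx = ∫_0^π (9*x^4/4 - 9*π*x^3/2 + 9*π^2*x^2/4) dx. Term by term:
    ∫_0^π 9*x^4/4 dx = 9*π^5/20;  ∫_0^π -9*π*x^3/2 dx = -9*π^5/8;  ∫_0^π 9*π^2*x^2/4 dx = 3*π^5/4.
  Sum: 9*π^5/20 − 9*π^5/8 + 3*π^5/4 = 3*π^5/40.
  ∫_0^π (u')² dx = ∫_0^π (9*x^2 - 9*π*x + 9*π^2/4) dx. Term by term:
    ∫_0^π 9*x^2 dx = 3*π^3;  ∫_0^π -9*π*x dx = -9*π^3/2;  ∫_0^π 9*π^2/4 dx = 9*π^3/4.
  Sum: 3*π^3 − 9*π^3/2 + 9*π^3/4 = 3*π^3/4.
∫_0^π u² dx = 3*π^5/40, so ||u||_L² = sqrt(30)*π^(5/2)/20.
∫_0^π (u')² dx = 3*π^3/4, so ||u'||_L² = sqrt(3)*π^(3/2)/2.
Ratio ||u||_L² / ||u'||_L² = sqrt(10)*π/10.
Sharp Poincaré constant on H^1_0(0, π) is C_P = L/π = 1, achieved by sin(x).
A polynomial bump cannot attain the sharp Poincaré constant (only the first sine eigenfunction does), so the ratio is strictly less than C_P, consistent with ||u||_L² ≤ C_P ||u'||_L².


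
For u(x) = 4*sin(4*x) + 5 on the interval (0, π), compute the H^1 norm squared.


||u||_{H^1(0,π)}^2 = 161*π

u'(x) = 16*cos(4*x).
Expand u² and (u')² and integrate term by term on (0, π), using: for integers n ≥ 1, ∫_0^π sin²(nx) dx = ∫_0^π cos²(nx) dx = π/2; for n ≠ n', ∫_0^π sin(nx)sin(n'x) dx = ∫_0^π cos(nx)cos(n'x) dx = 0; and by product-to-sum, ∫_0^π sin(nx)cos(n'x) dx = ½∫_0^π [sin((n+n')x) + sin((n−n')x)] dx, which is 0 when n+n' is even and 2n/(n²−n'²) when n+n' is odd (it need not vanish on (0, π)). For the constant mode: ∫_0^π 1 dx = π, ∫_0^π cos(nx) dx = 0, ∫_0^π sin(nx) dx = (1−(−1)^n)/n.
  u² squared terms: (5)²·∫1 dx = 25·π = 25*π;  (4)²·∫sin(4x)² dx = 16·π/2 = 8*π.
  u² cross terms: 2·(5)·(4)·∫1·sin(4x) dx = 40·(0) = 0.
  So ∫_0^π u² dx = 25*π + 8*π + 0 = 33*π.
  (u')² squared terms: (16)²·∫cos(4x)² dx = 256·π/2 = 128*π.
  So ∫_0^π (u')² dx = 128*π.
||u||_{H^1}^2 = (33*π) + (128*π) = 161*π.


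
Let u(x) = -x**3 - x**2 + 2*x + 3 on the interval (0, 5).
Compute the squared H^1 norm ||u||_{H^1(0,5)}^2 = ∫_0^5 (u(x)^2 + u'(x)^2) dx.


||u||_{H^1}^2 = 845455/42

The H^1 norm (squared) on an interval (0, L) is
  ||u||_{H^1}^2 = ∫_0^L u(x)^2 dx + ∫_0^L u'(x)^2 dx.
Compute u'(x) = -3*x**2 - 2*x + 2.
Then u(x)^2 = x**6 + 2*x**5 - 3*x**4 - 10*x**3 - 2*x**2 + 12*x + 9 and u'(x)^2 = 9*x**4 + 12*x**3 - 8*x**2 - 8*x + 4.
Integrate each monomial from 0 to 5 using ∫_0^5 c·x^n dx = c·5^(n+1)/(n+1):
  ∫_0^5 u(x)^2 dx = ∫_0^5 (x^6 + 2*x^5 - 3*x^4 - 10*x^3 - 2*x^2 + 12*x + 9) dx. Term by term:
    ∫_0^5 x^6 dx = 78125/7;  ∫_0^5 2*x^5 dx = 15625/3;  ∫_0^5 -3*x^4 dx = -1875;
    ∫_0^5 -10*x^3 dx = -3125/2;  ∫_0^5 -2*x^2 dx = -250/3;  ∫_0^5 12*x dx = 150;
    ∫_0^5 9 dx = 45.
  Sum: 78125/7 + 15625/3 − 1875 − 3125/2 − 250/3 + 150 + 45 = 182605/14.
  ∫_0^5 u'(x)^2 dx = ∫_0^5 (9*x^4 + 12*x^3 - 8*x^2 - 8*x + 4) dx. Term by term:
    ∫_0^5 9*x^4 dx = 5625;  ∫_0^5 12*x^3 dx = 1875;  ∫_0^5 -8*x^2 dx = -1000/3;
    ∫_0^5 -8*x dx = -100;  ∫_0^5 4 dx = 20.
  Sum: 5625 + 1875 − 1000/3 − 100 + 20 = 21260/3.
Adding: ||u||_{H^1}^2 = 182605/14 + 21260/3 = 845455/42.


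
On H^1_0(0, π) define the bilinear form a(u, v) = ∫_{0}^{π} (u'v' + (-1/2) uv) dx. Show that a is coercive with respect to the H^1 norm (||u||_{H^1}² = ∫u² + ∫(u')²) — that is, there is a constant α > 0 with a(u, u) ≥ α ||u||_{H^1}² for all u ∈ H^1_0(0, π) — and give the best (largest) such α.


α = 1/4

Coercivity of a(·,·) on H^1_0(0, π) means a(u, u) ≥ α ||u||_{H^1}² for every u ∈ H^1_0.
The interval has length L = π, and Poincaré/coercivity depend only on L. Here a(u, u) = ∫(u')² + (-1/2)·∫u².
Here c = -1/2 < 0 with |c| < (π/L)² = 1, so coercivity still holds. The condition a(u,u) ≥ α||u||_{H^1}² reads (1−α)∫(u')² ≥ (α−c)∫u². Any admissible α is ≤ 1 (rapidly oscillating u have ∫u²/∫(u')² → 0), and α = 1 would force 0 ≥ (1−c)∫u², impossible since c < 1; so 1−α > 0. By the sharp Poincaré inequality on H^1_0 of an interval of length L, ∫(u')² ≥ (π/L)²∫u² with equality for the first sine mode sin(π(x−x₀)/L) (x₀ the left endpoint), so the inequality holds for all u iff (1−α)(π/L)² ≥ α − c, i.e. α ≤ ((π/L)² + c)/((π/L)² + 1) = (1 + c(L/π)²)/(1 + (L/π)²). (Direct route, valid since c ≤ 0: Poincaré gives c∫u² ≥ c(L/π)²∫(u')², so a(u,u) ≥ (1 + c(L/π)²)∫(u')², while ||u||_{H^1}² ≤ (1 + (L/π)²)∫(u')²; dividing yields the same α.) With (π/L)² = 1 and c = -1/2, the largest admissible constant is α = ((π/L)² + c)/((π/L)² + 1).
Simplifying, α = 1/4.


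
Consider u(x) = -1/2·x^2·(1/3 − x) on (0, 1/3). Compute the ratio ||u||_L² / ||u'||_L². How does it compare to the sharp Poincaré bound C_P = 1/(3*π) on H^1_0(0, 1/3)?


||u||_L² / ||u'||_L² = sqrt(14)/42 < C_P = 1/(3*π).

u(x) = -1/2·x^2·(1/3 − x), so u'(x) = x*(9*x - 2)/6.
u(x) = -1/2·x^2·(1/3 − x) vanishes at x = 0 and x = 1/3, so u ∈ H^1_0(0, 1/3). Differentiate via the product rule and integrate the resulting polynomials term by term.
  ∫_0^1/3 u² dx = ∫_0^1/3 (x^6/4 - x^5/6 + x^4/36) dx. Term by term:
    ∫_0^1/3 x^6/4 dx = 1/61236;  ∫_0^1/3 -x^5/6 dx = -1/26244;  ∫_0^1/3 x^4/36 dx = 1/43740.
  Sum: 1/61236 − 1/26244 + 1/43740 = 1/918540.
  ∫_0^1/3 (u')² dx = ∫_0^1/3 (9*x^4/4 - x^3 + x^2/9) dx. Term by term:
    ∫_0^1/3 9*x^4/4 dx = 1/540;  ∫_0^1/3 -x^3 dx = -1/324;  ∫_0^1/3 x^2/9 dx = 1/729.
  Sum: 1/540 − 1/324 + 1/729 = 1/7290.
∫_0^1/3 u² dx = 1/918540, so ||u||_L² = sqrt(35)/5670.
∫_0^1/3 (u')² dx = 1/7290, so ||u'||_L² = sqrt(10)/270.
Ratio ||u||_L² / ||u'||_L² = sqrt(14)/42.
Sharp Poincaré constant on H^1_0(0, 1/3) is C_P = L/π = 1/(3*π), achieved by sin(3*π·x).
A polynomial bump cannot attain the sharp Poincaré constant (only the first sine eigenfunction does), so the ratio is strictly less than C_P, consistent with ||u||_L² ≤ C_P ||u'||_L².


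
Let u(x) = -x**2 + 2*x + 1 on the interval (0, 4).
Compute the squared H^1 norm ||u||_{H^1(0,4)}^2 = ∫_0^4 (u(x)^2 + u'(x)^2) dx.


||u||_{H^1}^2 = 324/5

The H^1 norm (squared) on an interval (0, L) is
  ||u||_{H^1}^2 = ∫_0^L u(x)^2 dx + ∫_0^L u'(x)^2 dx.
Compute u'(x) = 2 - 2*x.
Then u(x)^2 = x**4 - 4*x**3 + 2*x**2 + 4*x + 1 and u'(x)^2 = 4*x**2 - 8*x + 4.
Integrate each monomial from 0 to 4 using ∫_0^4 c·x^n dx = c·4^(n+1)/(n+1):
  ∫_0^4 u(x)^2 dx = ∫_0^4 (x^4 - 4*x^3 + 2*x^2 + 4*x + 1) dx. Term by term:
    ∫_0^4 x^4 dx = 1024/5;  ∫_0^4 -4*x^3 dx = -256;  ∫_0^4 2*x^2 dx = 128/3;
    ∫_0^4 4*x dx = 32;  ∫_0^4 1 dx = 4.
  Sum: 1024/5 − 256 + 128/3 + 32 + 4 = 412/15.
  ∫_0^4 u'(x)^2 dx = ∫_0^4 (4*x^2 - 8*x + 4) dx. Term by term:
    ∫_0^4 4*x^2 dx = 256/3;  ∫_0^4 -8*x dx = -64;  ∫_0^4 4 dx = 16.
  Sum: 256/3 − 64 + 16 = 112/3.
Adding: ||u||_{H^1}^2 = 412/15 + 112/3 = 324/5.


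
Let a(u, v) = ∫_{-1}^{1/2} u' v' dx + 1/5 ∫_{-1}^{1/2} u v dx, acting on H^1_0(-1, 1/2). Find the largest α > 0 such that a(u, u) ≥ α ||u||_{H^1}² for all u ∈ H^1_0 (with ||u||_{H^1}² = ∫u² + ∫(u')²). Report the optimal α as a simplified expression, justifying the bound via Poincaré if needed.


α = (9 + 20*π^2)/(5*(9 + 4*π^2))

Coercivity of a(·,·) on H^1_0(-1, 1/2) means a(u, u) ≥ α ||u||_{H^1}² for every u ∈ H^1_0.
The interval has length L = 3/2, and Poincaré/coercivity depend only on L. Here a(u, u) = ∫(u')² + (1/5)·∫u².
Here 0 < c = 1/5 < 1. The condition a(u,u) ≥ α||u||_{H^1}² reads (1−α)∫(u')² ≥ (α−c)∫u². Any admissible α is ≤ 1 (rapidly oscillating u have ∫u²/∫(u')² → 0), and α = 1 would force 0 ≥ (1−c)∫u², impossible since c < 1; so 1−α > 0. By the sharp Poincaré inequality on H^1_0 of an interval of length L, ∫(u')² ≥ (π/L)²∫u² with equality for the first sine mode sin(π(x−x₀)/L) (x₀ the left endpoint), so the inequality holds for all u iff (1−α)(π/L)² ≥ α − c, i.e. α ≤ ((π/L)² + c)/((π/L)² + 1) = (1 + c(L/π)²)/(1 + (L/π)²). With (π/L)² = 4*π^2/9 and c = 1/5, the largest admissible constant is α = ((π/L)² + c)/((π/L)² + 1).
Simplifying, α = (9 + 20*π^2)/(5*(9 + 4*π^2)).


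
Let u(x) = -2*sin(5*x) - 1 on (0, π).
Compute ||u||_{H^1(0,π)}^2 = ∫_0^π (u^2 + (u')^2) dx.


||u||_{H^1(0,π)}^2 = 8/5 + 53*π

u'(x) = -10*cos(5*x).
Expand u² and (u')² and integrate term by term on (0, π), using: for integers n ≥ 1, ∫_0^π sin²(nx) dx = ∫_0^π cos²(nx) dx = π/2; for n ≠ n', ∫_0^π sin(nx)sin(n'x) dx = ∫_0^π cos(nx)cos(n'x) dx = 0; and by product-to-sum, ∫_0^π sin(nx)cos(n'x) dx = ½∫_0^π [sin((n+n')x) + sin((n−n')x)] dx, which is 0 when n+n' is even and 2n/(n²−n'²) when n+n' is odd (it need not vanish on (0, π)). For the constant mode: ∫_0^π 1 dx = π, ∫_0^π cos(nx) dx = 0, ∫_0^π sin(nx) dx = (1−(−1)^n)/n.
  u² squared terms: (-1)²·∫1 dx = 1·π = π;  (-2)²·∫sin(5x)² dx = 4·π/2 = 2*π.
  u² cross terms: 2·(-1)·(-2)·∫1·sin(5x) dx = 4·(2/5) = 8/5.
  So ∫_0^π u² dx = π + 2*π + 8/5 = 8/5 + 3*π.
  (u')² squared terms: (-10)²·∫cos(5x)² dx = 100·π/2 = 50*π.
  So ∫_0^π (u')² dx = 50*π.
||u||_{H^1}^2 = (8/5 + 3*π) + (50*π) = 8/5 + 53*π.


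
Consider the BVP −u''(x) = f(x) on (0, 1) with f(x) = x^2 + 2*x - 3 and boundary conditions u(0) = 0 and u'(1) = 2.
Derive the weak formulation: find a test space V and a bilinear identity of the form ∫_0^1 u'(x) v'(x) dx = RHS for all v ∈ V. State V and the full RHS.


V = {v ∈ H^1(0, 1) : v(0) = 0} (test functions vanish at x = 0 where u is specified); weak form: ∫_0^1 u'v' dx = ∫_0^1 (x^2 + 2*x - 3) v dx + 2·v(1) for all v ∈ V.

Multiply both sides by a test function v and integrate from 0 to 1:
  ∫_0^1 −u''(x) v(x) dx = ∫_0^1 f(x) v(x) dx.
Integrate the LHS by parts once:
  ∫_0^1 −u'' v dx = −[u'(x) v(x)]_0^1 + ∫_0^1 u'(x) v'(x) dx.
Thus ∫_0^1 u'(x) v'(x) dx = ∫_0^1 f(x) v(x) dx + [u'(x) v(x)]_0^1.
Choose V so that boundary terms are either known or forced to vanish.
Mixed BC: u(0) = 0 (Dirichlet) and u'(1) = 2 (Neumann). Define V = {v ∈ H^1(0, 1) : v(0) = 0}. Then [u' v]_0^1 = u'(1)·v(1) − u'(0)·0 = 2·v(1).
Weak formulation: find u (satisfying any essential BC) such that ∫_0^1 u'(x) v'(x) dx = ∫_0^1 f v dx + 2·v(1) for all v ∈ V (Dirichlet at 0 absorbed into V; Neumann datum at x = 1 contributes the boundary term).
Substituting f(x) = x^2 + 2*x - 3, the right-hand side is ∫_0^1 (x^2 + 2*x - 3) v dx + 2·v(1).


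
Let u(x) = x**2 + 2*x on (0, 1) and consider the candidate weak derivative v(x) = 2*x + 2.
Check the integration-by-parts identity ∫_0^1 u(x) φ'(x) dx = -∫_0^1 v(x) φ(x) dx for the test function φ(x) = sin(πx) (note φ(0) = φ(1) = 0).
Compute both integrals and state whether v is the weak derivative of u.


LHS = -6/π, RHS = -6/π. Yes, v = u' weakly.

u(x) = x**2 + 2*x, classical derivative u'(x) = 2*x + 2.
φ(x) = sin(πx), so φ'(x) = π*cos(π*x).
Note φ(0) = φ(1) = 0, so the boundary term u·φ vanishes.
LHS = ∫_0^1 u(x) φ'(x) dx = ∫_0^1 (π*x^2*cos(π*x) + 2*π*x*cos(π*x)) dx. Term by term:
  ∫_0^1 π*x^2*cos(π*x) dx = -2/π;  ∫_0^1 2*π*x*cos(π*x) dx = -4/π.
Sum: -2/π − 4/π = -6/π.
So LHS = -6/π.
∫_0^1 v(x) φ(x) dx = ∫_0^1 (2*x*sin(π*x) + 2*sin(π*x)) dx. Term by term:
  ∫_0^1 2*sin(π*x) dx = 4/π;  ∫_0^1 2*x*sin(π*x) dx = 2/π.
Sum: 4/π + 2/π = 6/π.
So RHS = -∫_0^1 v(x) φ(x) dx = -6/π.
LHS = RHS, so the identity holds for this test φ.
Moreover u is smooth here and v(x) = u'(x) = 2*x + 2 pointwise, so the identity holds for every test function. Hence v is the weak derivative of u.


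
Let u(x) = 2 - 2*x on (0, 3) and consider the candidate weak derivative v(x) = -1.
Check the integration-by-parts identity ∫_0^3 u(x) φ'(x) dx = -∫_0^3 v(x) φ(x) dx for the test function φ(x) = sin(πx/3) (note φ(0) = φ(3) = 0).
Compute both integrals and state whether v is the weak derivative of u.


LHS = 12/π, RHS = 6/π. No, v is not the weak derivative of u.

u(x) = 2 - 2*x, classical derivative u'(x) = -2.
φ(x) = sin(πx/3), so φ'(x) = π*cos(π*x/3)/3.
Note φ(0) = φ(3) = 0, so the boundary term u·φ vanishes.
LHS = ∫_0^3 u(x) φ'(x) dx = ∫_0^3 (-2*π*x*cos(π*x/3)/3 + 2*π*cos(π*x/3)/3) dx. Term by term:
  ∫_0^3 2*π*cos(π*x/3)/3 dx = 0;  ∫_0^3 -2*π*x*cos(π*x/3)/3 dx = 12/π.
Sum: 0 + 12/π = 12/π.
So LHS = 12/π.
∫_0^3 v(x) φ(x) dx = ∫_0^3 (-sin(π*x/3)) dx. Term by term:
  ∫_0^3 -sin(π*x/3) dx = -6/π.
So RHS = -∫_0^3 v(x) φ(x) dx = 6/π.
LHS − RHS = 6/π ≠ 0, so the identity fails.
(For a valid weak derivative the identity must hold for EVERY test function, in particular this one. The failure shows v is NOT the weak derivative of u.)
Correct weak derivative would be u'(x) = -2.


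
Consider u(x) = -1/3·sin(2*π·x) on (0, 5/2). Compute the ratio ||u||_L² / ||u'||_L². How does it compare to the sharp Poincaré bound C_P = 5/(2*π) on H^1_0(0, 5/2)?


||u||_L² / ||u'||_L² = 1/(2*π) < C_P = 5/(2*π).

u(x) = -1/3·sin(2*π·x), so u'(x) = -2*π*cos(2*π*x)/3.
Writing u(x) = A·sin(kπx/L) with A = -1/3 and k = 5, use ∫_0^L sin²(kπx/L) dx = L/2 and ∫_0^L cos²(kπx/L) dx = L/2.
u² = 1/9·sin²(2*π·x) and (u')² = 4*π^2/9·cos²(2*π·x), and each of sin², cos² integrates to L/2 = 5/4 over (0, 5/2).
∫_0^5/2 u² dx = 5/36, so ||u||_L² = sqrt(5)/6.
∫_0^5/2 (u')² dx = 5*π^2/9, so ||u'||_L² = sqrt(5)*π/3.
Ratio ||u||_L² / ||u'||_L² = 1/(2*π).
Sharp Poincaré constant on H^1_0(0, 5/2) is C_P = L/π = 5/(2*π), achieved by sin(2*π/5·x).
This is the k = 5 harmonic; the ratio L/(kπ) is strictly less than C_P = L/π, consistent with the sharp inequality ||u||_L² ≤ C_P ||u'||_L².


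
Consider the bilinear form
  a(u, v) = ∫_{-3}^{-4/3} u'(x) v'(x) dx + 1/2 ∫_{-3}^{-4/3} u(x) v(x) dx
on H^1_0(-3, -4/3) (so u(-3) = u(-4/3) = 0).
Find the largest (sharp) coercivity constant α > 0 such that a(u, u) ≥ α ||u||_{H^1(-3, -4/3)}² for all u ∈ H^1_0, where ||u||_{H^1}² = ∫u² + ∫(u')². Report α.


α = (25 + 18*π^2)/(2*(25 + 9*π^2))

Coercivity of a(·,·) on H^1_0(-3, -4/3) means a(u, u) ≥ α ||u||_{H^1}² for every u ∈ H^1_0.
The interval has length L = 5/3, and Poincaré/coercivity depend only on L. Here a(u, u) = ∫(u')² + (1/2)·∫u².
Here 0 < c = 1/2 < 1. The condition a(u,u) ≥ α||u||_{H^1}² reads (1−α)∫(u')² ≥ (α−c)∫u². Any admissible α is ≤ 1 (rapidly oscillating u have ∫u²/∫(u')² → 0), and α = 1 would force 0 ≥ (1−c)∫u², impossible since c < 1; so 1−α > 0. By the sharp Poincaré inequality on H^1_0 of an interval of length L, ∫(u')² ≥ (π/L)²∫u² with equality for the first sine mode sin(π(x−x₀)/L) (x₀ the left endpoint), so the inequality holds for all u iff (1−α)(π/L)² ≥ α − c, i.e. α ≤ ((π/L)² + c)/((π/L)² + 1) = (1 + c(L/π)²)/(1 + (L/π)²). With (π/L)² = 9*π^2/25 and c = 1/2, the largest admissible constant is α = ((π/L)² + c)/((π/L)² + 1).
Simplifying, α = (25 + 18*π^2)/(2*(25 + 9*π^2)).


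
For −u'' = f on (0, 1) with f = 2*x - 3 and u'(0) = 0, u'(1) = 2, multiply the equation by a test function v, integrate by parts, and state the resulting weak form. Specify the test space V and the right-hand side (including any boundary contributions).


V = H^1(0, 1) (v unrestricted at boundary; u is determined up to an additive constant); weak form: ∫_0^1 u'v' dx = ∫_0^1 (2*x - 3) v dx + 2·v(1) for all v ∈ V.

Multiply both sides by a test function v and integrate from 0 to 1:
  ∫_0^1 −u''(x) v(x) dx = ∫_0^1 f(x) v(x) dx.
Integrate the LHS by parts once:
  ∫_0^1 −u'' v dx = −[u'(x) v(x)]_0^1 + ∫_0^1 u'(x) v'(x) dx.
Thus ∫_0^1 u'(x) v'(x) dx = ∫_0^1 f(x) v(x) dx + [u'(x) v(x)]_0^1.
Choose V so that boundary terms are either known or forced to vanish.
u has inhomogeneous Neumann u'(0) = 0, u'(1) = 2. [u' v]_0^1 = (2)·v(1) − (0)·v(0) = 2·v(1). Take V = H^1(0, 1); boundary term becomes part of RHS.
Weak formulation: find u (satisfying any essential BC) such that ∫_0^1 u'(x) v'(x) dx = ∫_0^1 f v dx + 2·v(1) for all v ∈ V (Neumann data are natural BCs: they enter the RHS as boundary terms).
Substituting f(x) = 2*x - 3, the right-hand side is ∫_0^1 (2*x - 3) v dx + 2·v(1).
Compatibility check (pure Neumann): taking v ≡ 1 ∈ V gives 0 = ∫_0^1 f dx + (2) − (0), i.e. ∫_0^1 f dx must equal u'(0) − u'(1) = -2. Indeed ∫_0^1 (2*x - 3) dx = -2, so the data are compatible. The solution is then unique only up to an additive constant (fix it e.g. by requiring ∫_0^1 u dx = 0).


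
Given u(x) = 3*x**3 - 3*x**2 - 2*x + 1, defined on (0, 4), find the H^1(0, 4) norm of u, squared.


||u||_{H^1}^2 = 2008532/105

The H^1 norm (squared) on an interval (0, L) is
  ||u||_{H^1}^2 = ∫_0^L u(x)^2 dx + ∫_0^L u'(x)^2 dx.
Compute u'(x) = 9*x**2 - 6*x - 2.
Then u(x)^2 = 9*x**6 - 18*x**5 - 3*x**4 + 18*x**3 - 2*x**2 - 4*x + 1 and u'(x)^2 = 81*x**4 - 108*x**3 + 24*x + 4.
Integrate each monomial from 0 to 4 using ∫_0^4 c·x^n dx = c·4^(n+1)/(n+1):
  ∫_0^4 u(x)^2 dx = ∫_0^4 (9*x^6 - 18*x^5 - 3*x^4 + 18*x^3 - 2*x^2 - 4*x + 1) dx. Term by term:
    ∫_0^4 9*x^6 dx = 147456/7;  ∫_0^4 -18*x^5 dx = -12288;  ∫_0^4 -3*x^4 dx = -3072/5;
    ∫_0^4 18*x^3 dx = 1152;  ∫_0^4 -2*x^2 dx = -128/3;  ∫_0^4 -4*x dx = -32;
    ∫_0^4 1 dx = 4.
  Sum: 147456/7 − 12288 − 3072/5 + 1152 − 128/3 − 32 + 4 = 970628/105.
  ∫_0^4 u'(x)^2 dx = ∫_0^4 (81*x^4 - 108*x^3 + 24*x + 4) dx. Term by term:
    ∫_0^4 81*x^4 dx = 82944/5;  ∫_0^4 -108*x^3 dx = -6912;  ∫_0^4 24*x dx = 192;
    ∫_0^4 4 dx = 16.
  Sum: 82944/5 − 6912 + 192 + 16 = 49424/5.
Adding: ||u||_{H^1}^2 = 970628/105 + 49424/5 = 2008532/105.


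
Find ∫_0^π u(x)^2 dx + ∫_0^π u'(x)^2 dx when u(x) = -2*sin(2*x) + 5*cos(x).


||u||_{H^1(0,π)}^2 = -160/3 + 35*π

u'(x) = -5*sin(x) - 4*cos(2*x).
Expand u² and (u')² and integrate term by term on (0, π), using: for integers n ≥ 1, ∫_0^π sin²(nx) dx = ∫_0^π cos²(nx) dx = π/2; for n ≠ n', ∫_0^π sin(nx)sin(n'x) dx = ∫_0^π cos(nx)cos(n'x) dx = 0; and by product-to-sum, ∫_0^π sin(nx)cos(n'x) dx = ½∫_0^π [sin((n+n')x) + sin((n−n')x)] dx, which is 0 when n+n' is even and 2n/(n²−n'²) when n+n' is odd (it need not vanish on (0, π)).
  u² squared terms: (-2)²·∫sin(2x)² dx = 4·π/2 = 2*π;  (5)²·∫cos(x)² dx = 25·π/2 = 25*π/2.
  u² cross terms: 2·(-2)·(5)·∫sin(2x)·cos(x) dx = -20·(4/3) = -80/3.
  So ∫_0^π u² dx = 2*π + 25*π/2 − 80/3 = -80/3 + 29*π/2.
  (u')² squared terms: (-5)²·∫sin(x)² dx = 25·π/2 = 25*π/2;  (-4)²·∫cos(2x)² dx = 16·π/2 = 8*π.
  (u')² cross terms: 2·(-5)·(-4)·∫sin(x)·cos(2x) dx = 40·(-2/3) = -80/3.
  So ∫_0^π (u')² dx = 25*π/2 + 8*π − 80/3 = -80/3 + 41*π/2.
||u||_{H^1}^2 = (-80/3 + 29*π/2) + (-80/3 + 41*π/2) = -160/3 + 35*π.


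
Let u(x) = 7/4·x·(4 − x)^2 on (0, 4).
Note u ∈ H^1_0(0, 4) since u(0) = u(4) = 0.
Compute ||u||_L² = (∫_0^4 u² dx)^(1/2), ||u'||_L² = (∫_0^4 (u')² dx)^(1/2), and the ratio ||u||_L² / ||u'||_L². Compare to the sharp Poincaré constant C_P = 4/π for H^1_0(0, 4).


||u||_L² / ||u'||_L² = 2*sqrt(14)/7 < C_P = 4/π.

u(x) = 7/4·x·(4 − x)^2, so u'(x) = 7*(x/4 - 1)*(3*x - 4).
u(x) = 7/4·x·(4 − x)^2 vanishes at x = 0 and x = 4, so u ∈ H^1_0(0, 4). Differentiate via the product rule and integrate the resulting polynomials term by term.
  ∫_0^4 u² dx = ∫_0^4 (49*x^6/16 - 49*x^5 + 294*x^4 - 784*x^3 + 784*x^2) dx. Term by term:
    ∫_0^4 49*x^6/16 dx = 7168;  ∫_0^4 -49*x^5 dx = -100352/3;  ∫_0^4 294*x^4 dx = 301056/5;
    ∫_0^4 -784*x^3 dx = -50176;  ∫_0^4 784*x^2 dx = 50176/3.
  Sum: 7168 − 100352/3 + 301056/5 − 50176 + 50176/3 = 7168/15.
  ∫_0^4 (u')² dx = ∫_0^4 (441*x^4/16 - 294*x^3 + 1078*x^2 - 1568*x + 784) dx. Term by term:
    ∫_0^4 441*x^4/16 dx = 28224/5;  ∫_0^4 -294*x^3 dx = -18816;  ∫_0^4 1078*x^2 dx = 68992/3;
    ∫_0^4 -1568*x dx = -12544;  ∫_0^4 784 dx = 3136.
  Sum: 28224/5 − 18816 + 68992/3 − 12544 + 3136 = 6272/15.
∫_0^4 u² dx = 7168/15, so ||u||_L² = 32*sqrt(105)/15.
∫_0^4 (u')² dx = 6272/15, so ||u'||_L² = 56*sqrt(30)/15.
Ratio ||u||_L² / ||u'||_L² = 2*sqrt(14)/7.
Sharp Poincaré constant on H^1_0(0, 4) is C_P = L/π = 4/π, achieved by sin(π/4·x).
A polynomial bump cannot attain the sharp Poincaré constant (only the first sine eigenfunction does), so the ratio is strictly less than C_P, consistent with ||u||_L² ≤ C_P ||u'||_L².


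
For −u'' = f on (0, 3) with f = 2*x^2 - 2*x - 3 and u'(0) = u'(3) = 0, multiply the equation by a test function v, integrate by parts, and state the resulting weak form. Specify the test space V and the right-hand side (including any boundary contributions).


V = H^1(0, 3) (no boundary constraint on v; u is determined up to an additive constant); weak form: ∫_0^3 u'v' dx = ∫_0^3 (2*x^2 - 2*x - 3) v dx for all v ∈ V.

Multiply both sides by a test function v and integrate from 0 to 3:
  ∫_0^3 −u''(x) v(x) dx = ∫_0^3 f(x) v(x) dx.
Integrate the LHS by parts once:
  ∫_0^3 −u'' v dx = −[u'(x) v(x)]_0^3 + ∫_0^3 u'(x) v'(x) dx.
Thus ∫_0^3 u'(x) v'(x) dx = ∫_0^3 f(x) v(x) dx + [u'(x) v(x)]_0^3.
Choose V so that boundary terms are either known or forced to vanish.
u has homogeneous Neumann: u'(0) = u'(3) = 0. So [u' v]_0^3 = 0·v(3) − 0·v(0) = 0 for any v; take V = H^1(0, 3).
Weak formulation: find u (satisfying any essential BC) such that ∫_0^3 u'(x) v'(x) dx = ∫_0^3 f v dx for all v ∈ V (homogeneous Neumann, so boundary terms vanish).
Substituting f(x) = 2*x^2 - 2*x - 3, the right-hand side is ∫_0^3 (2*x^2 - 2*x - 3) v dx.
Compatibility check (pure Neumann): taking v ≡ 1 ∈ V gives 0 = ∫_0^3 f dx + (0) − (0), i.e. ∫_0^3 f dx must equal u'(0) − u'(3) = 0. Indeed ∫_0^3 (2*x^2 - 2*x - 3) dx = 0, so the data are compatible. The solution is then unique only up to an additive constant (fix it e.g. by requiring ∫_0^3 u dx = 0).


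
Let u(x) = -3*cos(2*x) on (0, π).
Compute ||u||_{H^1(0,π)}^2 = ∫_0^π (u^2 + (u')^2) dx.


||u||_{H^1(0,π)}^2 = 45*π/2

u'(x) = 6*sin(2*x).
Expand u² and (u')² and integrate term by term on (0, π), using: for integers n ≥ 1, ∫_0^π sin²(nx) dx = ∫_0^π cos²(nx) dx = π/2; for n ≠ n', ∫_0^π sin(nx)sin(n'x) dx = ∫_0^π cos(nx)cos(n'x) dx = 0; and by product-to-sum, ∫_0^π sin(nx)cos(n'x) dx = ½∫_0^π [sin((n+n')x) + sin((n−n')x)] dx, which is 0 when n+n' is even and 2n/(n²−n'²) when n+n' is odd (it need not vanish on (0, π)).
  u² squared terms: (-3)²·∫cos(2x)² dx = 9·π/2 = 9*π/2.
  So ∫_0^π u² dx = 9*π/2.
  (u')² squared terms: (6)²·∫sin(2x)² dx = 36·π/2 = 18*π.
  So ∫_0^π (u')² dx = 18*π.
||u||_{H^1}^2 = (9*π/2) + (18*π) = 45*π/2.


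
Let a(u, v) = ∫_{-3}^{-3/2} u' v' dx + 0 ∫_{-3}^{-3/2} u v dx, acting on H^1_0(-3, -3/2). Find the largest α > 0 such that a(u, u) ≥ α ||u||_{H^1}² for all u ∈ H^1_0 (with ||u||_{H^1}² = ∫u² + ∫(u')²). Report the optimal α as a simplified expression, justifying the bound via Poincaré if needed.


α = 4*π^2/(9 + 4*π^2)

Coercivity of a(·,·) on H^1_0(-3, -3/2) means a(u, u) ≥ α ||u||_{H^1}² for every u ∈ H^1_0.
The interval has length L = 3/2, and Poincaré/coercivity depend only on L. Here a(u, u) = ∫(u')² + (0)·∫u².
Here c = 0, so a(u,u) = ∫(u')² alone. The condition a(u,u) ≥ α||u||_{H^1}² reads (1−α)∫(u')² ≥ (α−c)∫u². Any admissible α is ≤ 1 (rapidly oscillating u have ∫u²/∫(u')² → 0), and α = 1 would force 0 ≥ (1−c)∫u², impossible since c < 1; so 1−α > 0. By the sharp Poincaré inequality on H^1_0 of an interval of length L, ∫(u')² ≥ (π/L)²∫u² with equality for the first sine mode sin(π(x−x₀)/L) (x₀ the left endpoint), so the inequality holds for all u iff (1−α)(π/L)² ≥ α − c, i.e. α ≤ ((π/L)² + c)/((π/L)² + 1) = (1 + c(L/π)²)/(1 + (L/π)²). (Direct route, valid since c ≤ 0: Poincaré gives c∫u² ≥ c(L/π)²∫(u')², so a(u,u) ≥ (1 + c(L/π)²)∫(u')², while ||u||_{H^1}² ≤ (1 + (L/π)²)∫(u')²; dividing yields the same α.) With (π/L)² = 4*π^2/9 and c = 0, the largest admissible constant is α = ((π/L)² + c)/((π/L)² + 1).
Simplifying, α = 4*π^2/(9 + 4*π^2).


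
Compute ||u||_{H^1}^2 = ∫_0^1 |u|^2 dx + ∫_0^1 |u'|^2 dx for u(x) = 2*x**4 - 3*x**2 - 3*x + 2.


||u||_{H^1}^2 = 11701/630

The H^1 norm (squared) on an interval (0, L) is
  ||u||_{H^1}^2 = ∫_0^L u(x)^2 dx + ∫_0^L u'(x)^2 dx.
Compute u'(x) = 8*x**3 - 6*x - 3.
Then u(x)^2 = 4*x**8 - 12*x**6 - 12*x**5 + 17*x**4 + 18*x**3 - 3*x**2 - 12*x + 4 and u'(x)^2 = 64*x**6 - 96*x**4 - 48*x**3 + 36*x**2 + 36*x + 9.
Integrate each monomial from 0 to 1 using ∫_0^1 c·x^n dx = c·1^(n+1)/(n+1):
  ∫_0^1 u(x)^2 dx = ∫_0^1 (4*x^8 - 12*x^6 - 12*x^5 + 17*x^4 + 18*x^3 - 3*x^2 - 12*x + 4) dx. Term by term:
    ∫_0^1 4*x^8 dx = 4/9;  ∫_0^1 -12*x^6 dx = -12/7;  ∫_0^1 -12*x^5 dx = -2;
    ∫_0^1 17*x^4 dx = 17/5;  ∫_0^1 18*x^3 dx = 9/2;  ∫_0^1 -3*x^2 dx = -1;
    ∫_0^1 -12*x dx = -6;  ∫_0^1 4 dx = 4.
  Sum: 4/9 − 12/7 − 2 + 17/5 + 9/2 − 1 − 6 + 4 = 1027/630.
  ∫_0^1 u'(x)^2 dx = ∫_0^1 (64*x^6 - 96*x^4 - 48*x^3 + 36*x^2 + 36*x + 9) dx. Term by term:
    ∫_0^1 64*x^6 dx = 64/7;  ∫_0^1 -96*x^4 dx = -96/5;  ∫_0^1 -48*x^3 dx = -12;
    ∫_0^1 36*x^2 dx = 12;  ∫_0^1 36*x dx = 18;  ∫_0^1 9 dx = 9.
  Sum: 64/7 − 96/5 − 12 + 12 + 18 + 9 = 593/35.
Adding: ||u||_{H^1}^2 = 1027/630 + 593/35 = 11701/630.


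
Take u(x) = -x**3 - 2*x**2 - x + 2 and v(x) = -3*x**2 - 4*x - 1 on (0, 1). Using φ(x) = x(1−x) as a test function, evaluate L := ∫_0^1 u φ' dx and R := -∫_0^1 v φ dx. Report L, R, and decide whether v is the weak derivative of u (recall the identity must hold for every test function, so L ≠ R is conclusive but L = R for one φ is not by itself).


LHS = 13/20, RHS = 13/20. Yes, v = u' weakly.

u(x) = -x**3 - 2*x**2 - x + 2, classical derivative u'(x) = -3*x**2 - 4*x - 1.
φ(x) = x(1−x), so φ'(x) = 1 - 2*x.
Note φ(0) = φ(1) = 0, so the boundary term u·φ vanishes.
LHS = ∫_0^1 u(x) φ'(x) dx = ∫_0^1 (2*x^4 + 3*x^3 - 5*x + 2) dx. Term by term:
  ∫_0^1 2*x^4 dx = 2/5;  ∫_0^1 3*x^3 dx = 3/4;  ∫_0^1 -5*x dx = -5/2;
  ∫_0^1 2 dx = 2.
Sum: 2/5 + 3/4 − 5/2 + 2 = 13/20.
So LHS = 13/20.
∫_0^1 v(x) φ(x) dx = ∫_0^1 (3*x^4 + x^3 - 3*x^2 - x) dx. Term by term:
  ∫_0^1 3*x^4 dx = 3/5;  ∫_0^1 x^3 dx = 1/4;  ∫_0^1 -3*x^2 dx = -1;
  ∫_0^1 -x dx = -1/2.
Sum: 3/5 + 1/4 − 1 − 1/2 = -13/20.
So RHS = -∫_0^1 v(x) φ(x) dx = 13/20.
LHS = RHS, so the identity holds for this test φ.
Moreover u is smooth here and v(x) = u'(x) = -3*x**2 - 4*x - 1 pointwise, so the identity holds for every test function. Hence v is the weak derivative of u.


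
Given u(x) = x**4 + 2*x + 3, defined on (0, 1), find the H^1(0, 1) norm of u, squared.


||u||_{H^1}^2 = 9008/315

The H^1 norm (squared) on an interval (0, L) is
  ||u||_{H^1}^2 = ∫_0^L u(x)^2 dx + ∫_0^L u'(x)^2 dx.
Compute u'(x) = 4*x**3 + 2.
Then u(x)^2 = x**8 + 4*x**5 + 6*x**4 + 4*x**2 + 12*x + 9 and u'(x)^2 = 16*x**6 + 16*x**3 + 4.
Integrate each monomial from 0 to 1 using ∫_0^1 c·x^n dx = c·1^(n+1)/(n+1):
  ∫_0^1 u(x)^2 dx = ∫_0^1 (x^8 + 4*x^5 + 6*x^4 + 4*x^2 + 12*x + 9) dx. Term by term:
    ∫_0^1 x^8 dx = 1/9;  ∫_0^1 4*x^5 dx = 2/3;  ∫_0^1 6*x^4 dx = 6/5;
    ∫_0^1 4*x^2 dx = 4/3;  ∫_0^1 12*x dx = 6;  ∫_0^1 9 dx = 9.
  Sum: 1/9 + 2/3 + 6/5 + 4/3 + 6 + 9 = 824/45.
  ∫_0^1 u'(x)^2 dx = ∫_0^1 (16*x^6 + 16*x^3 + 4) dx. Term by term:
    ∫_0^1 16*x^6 dx = 16/7;  ∫_0^1 16*x^3 dx = 4;  ∫_0^1 4 dx = 4.
  Sum: 16/7 + 4 + 4 = 72/7.
Adding: ||u||_{H^1}^2 = 824/45 + 72/7 = 9008/315.


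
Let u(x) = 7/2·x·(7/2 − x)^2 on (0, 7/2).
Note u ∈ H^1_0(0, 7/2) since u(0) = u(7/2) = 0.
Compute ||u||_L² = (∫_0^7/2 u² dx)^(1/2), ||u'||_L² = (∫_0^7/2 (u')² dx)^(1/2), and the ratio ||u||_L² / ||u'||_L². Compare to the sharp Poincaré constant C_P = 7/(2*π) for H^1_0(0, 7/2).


||u||_L² / ||u'||_L² = sqrt(14)/4 < C_P = 7/(2*π).

u(x) = 7/2·x·(7/2 − x)^2, so u'(x) = 21*x^2/2 - 49*x + 343/8.
u(x) = 7/2·x·(7/2 − x)^2 vanishes at x = 0 and x = 7/2, so u ∈ H^1_0(0, 7/2). Differentiate via the product rule and integrate the resulting polynomials term by term.
  ∫_0^7/2 u² dx = ∫_0^7/2 (49*x^6/4 - 343*x^5/2 + 7203*x^4/8 - 16807*x^3/8 + 117649*x^2/64) dx. Term by term:
    ∫_0^7/2 49*x^6/4 dx = 5764801/512;  ∫_0^7/2 -343*x^5/2 dx = -40353607/768;  ∫_0^7/2 7203*x^4/8 dx = 121060821/1280;
    ∫_0^7/2 -16807*x^3/8 dx = -40353607/512;  ∫_0^7/2 117649*x^2/64 dx = 40353607/1536.
  Sum: 5764801/512 − 40353607/768 + 121060821/1280 − 40353607/512 + 40353607/1536 = 5764801/7680.
  ∫_0^7/2 (u')² dx = ∫_0^7/2 (441*x^4/4 - 1029*x^3 + 26411*x^2/8 - 16807*x/4 + 117649/64) dx. Term by term:
    ∫_0^7/2 441*x^4/4 dx = 7411887/640;  ∫_0^7/2 -1029*x^3 dx = -2470629/64;  ∫_0^7/2 26411*x^2/8 dx = 9058973/192;
    ∫_0^7/2 -16807*x/4 dx = -823543/32;  ∫_0^7/2 117649/64 dx = 823543/128.
  Sum: 7411887/640 − 2470629/64 + 9058973/192 − 823543/32 + 823543/128 = 823543/960.
∫_0^7/2 u² dx = 5764801/7680, so ||u||_L² = 2401*sqrt(30)/480.
∫_0^7/2 (u')² dx = 823543/960, so ||u'||_L² = 343*sqrt(105)/120.
Ratio ||u||_L² / ||u'||_L² = sqrt(14)/4.
Sharp Poincaré constant on H^1_0(0, 7/2) is C_P = L/π = 7/(2*π), achieved by sin(2*π/7·x).
A polynomial bump cannot attain the sharp Poincaré constant (only the first sine eigenfunction does), so the ratio is strictly less than C_P, consistent with ||u||_L² ≤ C_P ||u'||_L².


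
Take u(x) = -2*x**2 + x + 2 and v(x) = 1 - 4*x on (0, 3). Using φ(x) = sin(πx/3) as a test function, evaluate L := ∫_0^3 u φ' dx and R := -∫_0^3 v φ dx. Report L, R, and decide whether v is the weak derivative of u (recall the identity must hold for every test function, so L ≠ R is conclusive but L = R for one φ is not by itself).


LHS = 30/π, RHS = 30/π. Yes, v = u' weakly.

u(x) = -2*x**2 + x + 2, classical derivative u'(x) = 1 - 4*x.
φ(x) = sin(πx/3), so φ'(x) = π*cos(π*x/3)/3.
Note φ(0) = φ(3) = 0, so the boundary term u·φ vanishes.
LHS = ∫_0^3 u(x) φ'(x) dx = ∫_0^3 (-2*π*x^2*cos(π*x/3)/3 + π*x*cos(π*x/3)/3 + 2*π*cos(π*x/3)/3) dx. Term by term:
  ∫_0^3 2*π*cos(π*x/3)/3 dx = 0;  ∫_0^3 -2*π*x^2*cos(π*x/3)/3 dx = 36/π;  ∫_0^3 π*x*cos(π*x/3)/3 dx = -6/π.
Sum: 0 + 36/π − 6/π = 30/π.
So LHS = 30/π.
∫_0^3 v(x) φ(x) dx = ∫_0^3 (-4*x*sin(π*x/3) + sin(π*x/3)) dx. Term by term:
  ∫_0^3 -4*x*sin(π*x/3) dx = -36/π;  ∫_0^3 sin(π*x/3) dx = 6/π.
Sum: -36/π + 6/π = -30/π.
So RHS = -∫_0^3 v(x) φ(x) dx = 30/π.
LHS = RHS, so the identity holds for this test φ.
Moreover u is smooth here and v(x) = u'(x) = 1 - 4*x pointwise, so the identity holds for every test function. Hence v is the weak derivative of u.


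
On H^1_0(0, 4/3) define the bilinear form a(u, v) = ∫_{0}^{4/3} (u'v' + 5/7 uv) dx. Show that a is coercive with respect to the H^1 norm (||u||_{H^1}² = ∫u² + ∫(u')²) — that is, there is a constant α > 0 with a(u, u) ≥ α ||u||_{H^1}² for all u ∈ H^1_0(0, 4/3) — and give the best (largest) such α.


α = (80 + 63*π^2)/(7*(16 + 9*π^2))

Coercivity of a(·,·) on H^1_0(0, 4/3) means a(u, u) ≥ α ||u||_{H^1}² for every u ∈ H^1_0.
The interval has length L = 4/3, and Poincaré/coercivity depend only on L. Here a(u, u) = ∫(u')² + (5/7)·∫u².
Here 0 < c = 5/7 < 1. The condition a(u,u) ≥ α||u||_{H^1}² reads (1−α)∫(u')² ≥ (α−c)∫u². Any admissible α is ≤ 1 (rapidly oscillating u have ∫u²/∫(u')² → 0), and α = 1 would force 0 ≥ (1−c)∫u², impossible since c < 1; so 1−α > 0. By the sharp Poincaré inequality on H^1_0 of an interval of length L, ∫(u')² ≥ (π/L)²∫u² with equality for the first sine mode sin(π(x−x₀)/L) (x₀ the left endpoint), so the inequality holds for all u iff (1−α)(π/L)² ≥ α − c, i.e. α ≤ ((π/L)² + c)/((π/L)² + 1) = (1 + c(L/π)²)/(1 + (L/π)²). With (π/L)² = 9*π^2/16 and c = 5/7, the largest admissible constant is α = ((π/L)² + c)/((π/L)² + 1).
Simplifying, α = (80 + 63*π^2)/(7*(16 + 9*π^2)).


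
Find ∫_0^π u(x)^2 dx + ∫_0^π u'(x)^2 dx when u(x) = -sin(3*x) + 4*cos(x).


||u||_{H^1(0,π)}^2 = 21*π

u'(x) = -4*sin(x) - 3*cos(3*x).
Expand u² and (u')² and integrate term by term on (0, π), using: for integers n ≥ 1, ∫_0^π sin²(nx) dx = ∫_0^π cos²(nx) dx = π/2; for n ≠ n', ∫_0^π sin(nx)sin(n'x) dx = ∫_0^π cos(nx)cos(n'x) dx = 0; and by product-to-sum, ∫_0^π sin(nx)cos(n'x) dx = ½∫_0^π [sin((n+n')x) + sin((n−n')x)] dx, which is 0 when n+n' is even and 2n/(n²−n'²) when n+n' is odd (it need not vanish on (0, π)).
  u² squared terms: (-1)²·∫sin(3x)² dx = 1·π/2 = π/2;  (4)²·∫cos(x)² dx = 16·π/2 = 8*π.
  u² cross terms: 2·(-1)·(4)·∫sin(3x)·cos(x) dx = -8·(0) = 0.
  So ∫_0^π u² dx = π/2 + 8*π + 0 = 17*π/2.
  (u')² squared terms: (-4)²·∫sin(x)² dx = 16·π/2 = 8*π;  (-3)²·∫cos(3x)² dx = 9·π/2 = 9*π/2.
  (u')² cross terms: 2·(-4)·(-3)·∫sin(x)·cos(3x) dx = 24·(0) = 0.
  So ∫_0^π (u')² dx = 8*π + 9*π/2 + 0 = 25*π/2.
||u||_{H^1}^2 = (17*π/2) + (25*π/2) = 21*π.
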